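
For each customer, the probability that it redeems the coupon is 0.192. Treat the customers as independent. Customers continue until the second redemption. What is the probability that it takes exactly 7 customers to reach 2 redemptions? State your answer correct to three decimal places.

Y = trial on which the second success occurs; negative binomial, r=2, p=0.192.
P(Y=7) = C(6,1) · p^2 · (1−p)^5
= 6 · 0.036864 · 0.34439 = 0.07617

0.076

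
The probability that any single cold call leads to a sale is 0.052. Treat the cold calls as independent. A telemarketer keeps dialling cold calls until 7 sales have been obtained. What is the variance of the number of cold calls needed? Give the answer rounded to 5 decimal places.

Y = total cold calls until the seventh success; negative binomial with r=7, p=0.052.
Var(Y) = r(1−p)/p² = 7·0.948 / 0.052² = 2454.1420118

2454.14201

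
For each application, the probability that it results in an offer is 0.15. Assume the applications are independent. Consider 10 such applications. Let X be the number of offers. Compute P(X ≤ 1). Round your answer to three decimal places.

X ~ Binomial(10, 0.15); P(X ≤ 1) = Σ C(10,k) p^k (1−p)^(10−k) over k:
  k=0: C(10,0)·0.15^0·0.85^10 = 0.19687
  k=1: C(10,1)·0.15^1·0.85^9 = 0.34743
Total = 0.54430

0.544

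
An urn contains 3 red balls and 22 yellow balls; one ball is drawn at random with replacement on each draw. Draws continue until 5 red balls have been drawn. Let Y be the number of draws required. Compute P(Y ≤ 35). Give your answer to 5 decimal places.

0.41249

Finishing within 35 draws ⇔ at least 5 successes in the first 35. With X ~ Binomial(35, 0.12), P(Y ≤ 35) = 1 − P(X ≤ 4).
  k=0: C(35,0)·0.12^0·0.88^35 = 0.0113997
  k=1: C(35,1)·0.12^1·0.88^34 = 0.0544077
  k=2: C(35,2)·0.12^2·0.88^33 = 0.1261269
  k=3: C(35,3)·0.12^3·0.88^32 = 0.1891903
  k=4: C(35,4)·0.12^4·0.88^31 = 0.2063894
1 − 0.5875140 = 0.4124860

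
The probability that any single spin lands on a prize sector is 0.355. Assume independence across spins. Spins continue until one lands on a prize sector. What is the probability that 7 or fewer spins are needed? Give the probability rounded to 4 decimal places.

Y = number of spins to the first success; geometric, p = 0.355.
P(Y ≤ 7) = 1 − (1−p)^7 = 1 − 0.046443 = 0.953557

0.9536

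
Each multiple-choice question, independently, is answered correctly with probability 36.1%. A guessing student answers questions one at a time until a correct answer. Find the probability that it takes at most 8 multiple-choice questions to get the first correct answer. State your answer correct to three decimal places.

0.972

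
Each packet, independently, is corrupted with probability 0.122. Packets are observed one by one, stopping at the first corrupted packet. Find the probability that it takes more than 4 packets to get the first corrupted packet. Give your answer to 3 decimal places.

Y = number of packets to the first success; geometric, p = 0.122.
P(Y > 4) = P(first 4 all fail) = (1−p)^4 = 0.59426

0.594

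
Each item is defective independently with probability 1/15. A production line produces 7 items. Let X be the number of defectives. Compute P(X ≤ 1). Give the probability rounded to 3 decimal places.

X ~ Binomial(7, 0.066667); P(X ≤ 1) = Σ C(7,k) p^k (1−p)^(7−k) over k:
  k=0: C(7,0)·0.066667^0·0.933333^7 = 0.61696
  k=1: C(7,1)·0.066667^1·0.933333^6 = 0.30848
Total = 0.92544

0.925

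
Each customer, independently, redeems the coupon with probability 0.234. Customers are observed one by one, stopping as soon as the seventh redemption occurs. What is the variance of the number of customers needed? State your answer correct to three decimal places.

Y = total customers until the seventh success; negative binomial with r=7, p=0.234.
Var(Y) = r(1−p)/p² = 7·0.766 / 0.234² = 97.92534

97.925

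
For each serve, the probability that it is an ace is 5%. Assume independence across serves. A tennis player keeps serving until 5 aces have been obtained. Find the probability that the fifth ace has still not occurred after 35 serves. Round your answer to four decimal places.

Needing more than 35 serves ⇔ fewer than 5 successes in the first 35. With X ~ Binomial(35, 0.05), P(Y > 35) = P(X ≤ 4).
  k=0: C(35,0)·0.05^0·0.95^35 = 0.166083
  k=1: C(35,1)·0.05^1·0.95^34 = 0.305943
  k=2: C(35,2)·0.05^2·0.95^33 = 0.273739
  k=3: C(35,3)·0.05^3·0.95^32 = 0.158480
  k=4: C(35,4)·0.05^4·0.95^31 = 0.066729
P(X ≤ 4) = 0.970974

0.9710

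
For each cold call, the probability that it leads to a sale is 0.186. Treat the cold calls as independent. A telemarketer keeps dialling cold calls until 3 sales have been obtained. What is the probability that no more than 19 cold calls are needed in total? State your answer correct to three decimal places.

0.714

Finishing within 19 cold calls ⇔ at least 3 successes in the first 19. With X ~ Binomial(19, 0.186), P(Y ≤ 19) = 1 − P(X ≤ 2).
  k=0: C(19,0)·0.186^0·0.814^19 = 0.02004
  k=1: C(19,1)·0.186^1·0.814^18 = 0.08700
  k=2: C(19,2)·0.186^2·0.814^17 = 0.17891
1 − 0.28595 = 0.71405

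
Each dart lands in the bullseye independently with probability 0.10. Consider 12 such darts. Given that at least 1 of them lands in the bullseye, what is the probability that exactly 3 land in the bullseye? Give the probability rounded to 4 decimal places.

X ~ Binomial(12, 0.10). Want P(X=3 | X≥1) = P(X=3) / P(X≥1).
P(X=3) = C(12,3)·0.10^3·0.90^9 = 0.085233
P(X≥1) = 1 − 0.282430 = 0.717570
Ratio = 0.085233 / 0.717570 = 0.118779

0.1188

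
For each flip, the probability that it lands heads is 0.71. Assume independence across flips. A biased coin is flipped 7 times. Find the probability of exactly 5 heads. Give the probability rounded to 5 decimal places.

X ~ Binomial(n=7, p=0.71).
P(X=5) = C(7,5) · p^5 · (1−p)^2
= 21 · 0.18042 · 0.0841 = 0.3186449

0.31864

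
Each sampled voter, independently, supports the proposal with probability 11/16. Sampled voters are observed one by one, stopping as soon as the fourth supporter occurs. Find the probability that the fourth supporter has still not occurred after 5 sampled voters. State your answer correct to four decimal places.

0.4973

Needing more than 5 sampled voters ⇔ fewer than 4 successes in the first 5. With X ~ Binomial(5, 0.6875), P(Y > 5) = P(X ≤ 3).
  k=0: C(5,0)·0.6875^0·0.3125^5 = 0.002980
  k=1: C(5,1)·0.6875^1·0.3125^4 = 0.032783
  k=2: C(5,2)·0.6875^2·0.3125^3 = 0.144243
  k=3: C(5,3)·0.6875^3·0.3125^2 = 0.317335
P(X ≤ 3) = 0.497341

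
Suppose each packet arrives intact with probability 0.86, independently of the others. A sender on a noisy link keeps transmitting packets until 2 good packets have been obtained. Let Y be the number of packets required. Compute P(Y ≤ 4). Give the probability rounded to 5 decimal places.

0.99018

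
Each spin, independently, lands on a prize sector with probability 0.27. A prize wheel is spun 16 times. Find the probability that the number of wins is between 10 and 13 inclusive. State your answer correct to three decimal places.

0.003

X ~ Binomial(16, 0.27); P(10 ≤ X ≤ 13) = Σ C(16,k) p^k (1−p)^(16−k) over k:
  k=10: C(16,10)·0.27^10·0.73^6 = 0.00250
  k=11: C(16,11)·0.27^11·0.73^5 = 0.00050
  k=12: C(16,12)·0.27^12·0.73^4 = 0.00008
  k=13: C(16,13)·0.27^13·0.73^3 = 0.00001
Total = 0.00308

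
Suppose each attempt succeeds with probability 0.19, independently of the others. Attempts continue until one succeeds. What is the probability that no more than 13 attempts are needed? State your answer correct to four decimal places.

Y = number of attempts to the first success; geometric, p = 0.19.
P(Y ≤ 13) = 1 − (1−p)^13 = 1 − 0.064611 = 0.935389

0.9354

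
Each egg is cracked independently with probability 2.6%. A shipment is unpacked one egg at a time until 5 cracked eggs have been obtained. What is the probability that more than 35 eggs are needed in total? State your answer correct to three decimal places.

0.998

Needing more than 35 eggs ⇔ fewer than 5 successes in the first 35. With X ~ Binomial(35, 0.026), P(Y > 35) = P(X ≤ 4).
  k=0: C(35,0)·0.026^0·0.974^35 = 0.39771
  k=1: C(35,1)·0.026^1·0.974^34 = 0.37157
  k=2: C(35,2)·0.026^2·0.974^33 = 0.16862
  k=3: C(35,3)·0.026^3·0.974^32 = 0.04951
  k=4: C(35,4)·0.026^4·0.974^31 = 0.01057
P(X ≤ 4) = 0.99799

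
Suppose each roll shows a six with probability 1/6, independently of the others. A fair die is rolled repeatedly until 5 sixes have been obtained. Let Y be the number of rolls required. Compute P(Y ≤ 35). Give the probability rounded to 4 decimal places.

Finishing within 35 rolls ⇔ at least 5 successes in the first 35. With X ~ Binomial(35, 0.166667), P(Y ≤ 35) = 1 − P(X ≤ 4).
  k=0: C(35,0)·0.166667^0·0.833333^35 = 0.001693
  k=1: C(35,1)·0.166667^1·0.833333^34 = 0.011851
  k=2: C(35,2)·0.166667^2·0.833333^33 = 0.040293
  k=3: C(35,3)·0.166667^3·0.833333^32 = 0.088645
  k=4: C(35,4)·0.166667^4·0.833333^31 = 0.141833
1 − 0.284315 = 0.715685

0.7157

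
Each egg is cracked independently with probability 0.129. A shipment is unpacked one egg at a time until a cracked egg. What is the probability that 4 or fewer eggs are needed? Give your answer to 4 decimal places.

Y = number of eggs to the first success; geometric, p = 0.129.
P(Y ≤ 4) = 1 − (1−p)^4 = 1 − 0.575536 = 0.424464

0.4245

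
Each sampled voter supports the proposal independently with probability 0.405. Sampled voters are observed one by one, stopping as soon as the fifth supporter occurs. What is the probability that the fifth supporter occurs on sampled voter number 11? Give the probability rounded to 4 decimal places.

0.1015

Y = trial on which the fifth success occurs; negative binomial, r=5, p=0.405.
P(Y=11) = C(10,4) · p^5 · (1−p)^6
= 210 · 0.010896 · 0.044371 = 0.101530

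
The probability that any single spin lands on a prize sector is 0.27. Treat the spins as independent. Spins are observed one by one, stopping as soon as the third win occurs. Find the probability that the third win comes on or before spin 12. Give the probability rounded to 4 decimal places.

Finishing within 12 spins ⇔ at least 3 successes in the first 12. With X ~ Binomial(12, 0.27), P(Y ≤ 12) = 1 − P(X ≤ 2).
  k=0: C(12,0)·0.27^0·0.73^12 = 0.022902
  k=1: C(12,1)·0.27^1·0.73^11 = 0.101647
  k=2: C(12,2)·0.27^2·0.73^10 = 0.206776
1 − 0.331325 = 0.668675

0.6687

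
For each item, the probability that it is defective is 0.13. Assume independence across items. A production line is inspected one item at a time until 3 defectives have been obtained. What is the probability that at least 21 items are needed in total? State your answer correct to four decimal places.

Needing more than 20 items ⇔ fewer than 3 successes in the first 20. With X ~ Binomial(20, 0.13), P(Y > 20) = P(X ≤ 2).
  k=0: C(20,0)·0.13^0·0.87^20 = 0.061714
  k=1: C(20,1)·0.13^1·0.87^19 = 0.184433
  k=2: C(20,2)·0.13^2·0.87^18 = 0.261810
P(X ≤ 2) = 0.507958

0.5080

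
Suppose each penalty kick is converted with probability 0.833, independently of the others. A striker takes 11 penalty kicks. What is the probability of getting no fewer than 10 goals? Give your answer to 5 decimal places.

X ~ Binomial(11, 0.833); P(X ≥ 10) = Σ C(11,k) p^k (1−p)^(11−k) over k:
  k=10: C(11,10)·0.833^10·0.167^1 = 0.2955011
  k=11: C(11,11)·0.833^11·0.167^0 = 0.1339970
Total = 0.4294981

0.42950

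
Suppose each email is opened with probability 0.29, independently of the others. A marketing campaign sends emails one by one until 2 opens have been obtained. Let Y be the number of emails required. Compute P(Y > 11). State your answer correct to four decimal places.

0.1270

Needing more than 11 emails ⇔ fewer than 2 successes in the first 11. With X ~ Binomial(11, 0.29), P(Y > 11) = P(X ≤ 1).
  k=0: C(11,0)·0.29^0·0.71^11 = 0.023112
  k=1: C(11,1)·0.29^1·0.71^10 = 0.103842
P(X ≤ 1) = 0.126954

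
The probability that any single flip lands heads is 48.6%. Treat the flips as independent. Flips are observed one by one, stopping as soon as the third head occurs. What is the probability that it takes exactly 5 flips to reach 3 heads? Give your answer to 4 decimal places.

Y = trial on which the third success occurs; negative binomial, r=3, p=0.486.
P(Y=5) = C(4,2) · p^3 · (1−p)^2
= 6 · 0.11479 · 0.2642 = 0.181964

0.1820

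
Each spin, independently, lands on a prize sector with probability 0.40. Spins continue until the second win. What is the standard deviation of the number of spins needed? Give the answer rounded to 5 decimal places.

Y = total spins until the second success; negative binomial with r=2, p=0.40.
SD(Y) = √[r(1−p)/p²] = √(7.5000000) = 2.7386128

2.73861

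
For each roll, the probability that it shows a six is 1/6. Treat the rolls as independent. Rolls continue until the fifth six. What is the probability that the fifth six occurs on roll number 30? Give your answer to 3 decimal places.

Y = trial on which the fifth success occurs; negative binomial, r=5, p=0.166667.
P(Y=30) = C(29,4) · p^5 · (1−p)^25
= 23751 · 0.0001286 · 0.010483 = 0.03202

0.032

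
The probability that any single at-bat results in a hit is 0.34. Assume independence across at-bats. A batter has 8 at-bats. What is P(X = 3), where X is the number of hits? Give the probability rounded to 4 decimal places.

X ~ Binomial(n=8, p=0.34).
P(X=3) = C(8,3) · p^3 · (1−p)^5
= 56 · 0.039304 · 0.12523 = 0.275641

0.2756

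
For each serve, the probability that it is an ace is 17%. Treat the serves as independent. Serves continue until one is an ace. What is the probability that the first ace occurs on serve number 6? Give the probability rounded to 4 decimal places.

Geometric (trials to first success), p = 0.17.
P(Y = 6) = (1−p)^5 · p = 0.3939 · 0.17 = 0.066964

0.0670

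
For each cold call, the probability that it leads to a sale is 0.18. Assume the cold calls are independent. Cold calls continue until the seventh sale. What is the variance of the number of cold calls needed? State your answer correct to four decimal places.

Y = total cold calls until the seventh success; negative binomial with r=7, p=0.18.
Var(Y) = r(1−p)/p² = 7·0.82 / 0.18² = 177.160494

177.1605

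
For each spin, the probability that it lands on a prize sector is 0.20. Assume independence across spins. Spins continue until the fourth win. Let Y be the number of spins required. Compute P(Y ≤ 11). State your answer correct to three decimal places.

0.161

Finishing within 11 spins ⇔ at least 4 successes in the first 11. With X ~ Binomial(11, 0.20), P(Y ≤ 11) = 1 − P(X ≤ 3).
  k=0: C(11,0)·0.20^0·0.80^11 = 0.08590
  k=1: C(11,1)·0.20^1·0.80^10 = 0.23622
  k=2: C(11,2)·0.20^2·0.80^9 = 0.29528
  k=3: C(11,3)·0.20^3·0.80^8 = 0.22146
1 − 0.83886 = 0.16114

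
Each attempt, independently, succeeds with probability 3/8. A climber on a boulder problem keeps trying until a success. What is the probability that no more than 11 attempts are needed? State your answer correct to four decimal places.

0.9943

Y = number of attempts to the first success; geometric, p = 0.375.
P(Y ≤ 11) = 1 − (1−p)^11 = 1 − 0.005684 = 0.994316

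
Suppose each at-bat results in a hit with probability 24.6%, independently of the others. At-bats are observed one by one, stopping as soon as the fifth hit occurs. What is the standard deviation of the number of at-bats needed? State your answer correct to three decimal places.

Y = total at-bats until the fifth success; negative binomial with r=5, p=0.246.
SD(Y) = √[r(1−p)/p²] = √(62.29757) = 7.89288

7.893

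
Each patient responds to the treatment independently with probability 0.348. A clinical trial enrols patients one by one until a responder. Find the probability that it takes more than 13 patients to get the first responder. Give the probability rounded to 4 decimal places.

0.0038

Y = number of patients to the first success; geometric, p = 0.348.
P(Y > 13) = P(first 13 all fail) = (1−p)^13 = 0.003848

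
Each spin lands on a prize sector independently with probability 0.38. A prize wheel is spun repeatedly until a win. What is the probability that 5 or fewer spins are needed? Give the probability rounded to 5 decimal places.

0.90839

Y = number of spins to the first success; geometric, p = 0.38.
P(Y ≤ 5) = 1 − (1−p)^5 = 1 − 0.0916133 = 0.9083867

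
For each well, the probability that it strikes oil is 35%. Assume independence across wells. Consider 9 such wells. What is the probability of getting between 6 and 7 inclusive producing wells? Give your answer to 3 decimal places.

0.052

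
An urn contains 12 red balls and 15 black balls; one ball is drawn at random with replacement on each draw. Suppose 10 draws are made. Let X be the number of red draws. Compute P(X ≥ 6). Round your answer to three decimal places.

X ~ Binomial(10, 0.444444); P(X ≥ 6) = Σ C(10,k) p^k (1−p)^(10−k) over k:
  k=6: C(10,6)·0.444444^6·0.555556^4 = 0.15418
  k=7: C(10,7)·0.444444^7·0.555556^3 = 0.07048
  k=8: C(10,8)·0.444444^8·0.555556^2 = 0.02114
  k=9: C(10,9)·0.444444^9·0.555556^1 = 0.00376
  k=10: C(10,10)·0.444444^10·0.555556^0 = 0.00030
Total = 0.24987

0.250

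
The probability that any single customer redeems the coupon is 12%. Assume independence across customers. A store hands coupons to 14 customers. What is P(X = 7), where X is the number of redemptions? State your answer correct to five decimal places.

X ~ Binomial(n=14, p=0.12).
P(X=7) = C(14,7) · p^7 · (1−p)^7
= 3432 · 3.5832e-07 · 0.40868 = 0.0005026

0.00050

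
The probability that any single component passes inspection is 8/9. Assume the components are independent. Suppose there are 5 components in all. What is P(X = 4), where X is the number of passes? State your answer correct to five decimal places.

0.34683

X ~ Binomial(n=5, p=0.888889).
P(X=4) = C(5,4) · p^4 · (1−p)^1
= 5 · 0.6243 · 0.11111 = 0.3468306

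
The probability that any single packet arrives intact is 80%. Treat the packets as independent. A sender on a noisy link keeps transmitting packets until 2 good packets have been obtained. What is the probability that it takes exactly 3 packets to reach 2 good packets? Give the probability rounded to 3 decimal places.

Y = trial on which the second success occurs; negative binomial, r=2, p=0.80.
P(Y=3) = C(2,1) · p^2 · (1−p)^1
= 2 · 0.64 · 0.2 = 0.25600

0.256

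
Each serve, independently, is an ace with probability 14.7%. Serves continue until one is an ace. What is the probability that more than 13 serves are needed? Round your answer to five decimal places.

Y = number of serves to the first success; geometric, p = 0.147.
P(Y > 13) = P(first 13 all fail) = (1−p)^13 = 0.1265719

0.12657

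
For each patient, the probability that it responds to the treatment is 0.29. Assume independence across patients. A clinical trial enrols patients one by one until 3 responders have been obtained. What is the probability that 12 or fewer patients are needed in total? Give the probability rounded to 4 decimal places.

Finishing within 12 patients ⇔ at least 3 successes in the first 12. With X ~ Binomial(12, 0.29), P(Y ≤ 12) = 1 − P(X ≤ 2).
  k=0: C(12,0)·0.29^0·0.71^12 = 0.016410
  k=1: C(12,1)·0.29^1·0.71^11 = 0.080431
  k=2: C(12,2)·0.29^2·0.71^10 = 0.180686
1 − 0.277526 = 0.722474

0.7225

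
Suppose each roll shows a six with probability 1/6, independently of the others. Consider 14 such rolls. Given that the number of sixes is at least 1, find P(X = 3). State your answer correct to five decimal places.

X ~ Binomial(14, 0.166667). Want P(X=3 | X≥1) = P(X=3) / P(X≥1).
P(X=3) = C(14,3)·0.166667^3·0.833333^11 = 0.2268057
P(X≥1) = 1 − 0.0778866 = 0.9221134
Ratio = 0.2268057 / 0.9221134 = 0.2459629

0.24596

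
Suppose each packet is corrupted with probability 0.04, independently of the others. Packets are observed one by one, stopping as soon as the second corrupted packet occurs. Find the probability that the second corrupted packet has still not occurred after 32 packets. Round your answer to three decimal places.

Needing more than 32 packets ⇔ fewer than 2 successes in the first 32. With X ~ Binomial(32, 0.04), P(Y > 32) = P(X ≤ 1).
  k=0: C(32,0)·0.04^0·0.96^32 = 0.27082
  k=1: C(32,1)·0.04^1·0.96^31 = 0.36109
P(X ≤ 1) = 0.63191

0.632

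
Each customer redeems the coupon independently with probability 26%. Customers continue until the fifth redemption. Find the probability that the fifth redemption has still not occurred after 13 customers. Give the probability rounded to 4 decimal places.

0.7681

Needing more than 13 customers ⇔ fewer than 5 successes in the first 13. With X ~ Binomial(13, 0.26), P(Y > 13) = P(X ≤ 4).
  k=0: C(13,0)·0.26^0·0.74^13 = 0.019953
  k=1: C(13,1)·0.26^1·0.74^12 = 0.091138
  k=2: C(13,2)·0.26^2·0.74^11 = 0.192128
  k=3: C(13,3)·0.26^3·0.74^10 = 0.247516
  k=4: C(13,4)·0.26^4·0.74^9 = 0.217413
P(X ≤ 4) = 0.768147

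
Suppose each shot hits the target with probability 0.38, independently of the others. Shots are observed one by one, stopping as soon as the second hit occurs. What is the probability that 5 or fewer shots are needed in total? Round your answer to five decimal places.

Finishing within 5 shots ⇔ at least 2 successes in the first 5. With X ~ Binomial(5, 0.38), P(Y ≤ 5) = 1 − P(X ≤ 1).
  k=0: C(5,0)·0.38^0·0.62^5 = 0.0916133
  k=1: C(5,1)·0.38^1·0.62^4 = 0.2807504
1 − 0.3723637 = 0.6276363

0.62764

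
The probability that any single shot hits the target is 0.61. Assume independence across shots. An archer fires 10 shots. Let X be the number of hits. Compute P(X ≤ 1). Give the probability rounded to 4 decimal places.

X ~ Binomial(10, 0.61); P(X ≤ 1) = Σ C(10,k) p^k (1−p)^(10−k) over k:
  k=0: C(10,0)·0.61^0·0.39^10 = 0.000081
  k=1: C(10,1)·0.61^1·0.39^9 = 0.001273
Total = 0.001355

0.0014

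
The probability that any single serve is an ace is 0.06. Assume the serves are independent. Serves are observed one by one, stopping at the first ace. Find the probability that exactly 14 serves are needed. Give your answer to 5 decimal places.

0.02684

Geometric (trials to first success), p = 0.06.
P(Y = 14) = (1−p)^13 · p = 0.44737 · 0.06 = 0.0268419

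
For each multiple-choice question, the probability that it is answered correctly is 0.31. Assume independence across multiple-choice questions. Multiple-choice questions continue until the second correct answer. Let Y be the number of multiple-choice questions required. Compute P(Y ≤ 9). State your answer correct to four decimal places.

Finishing within 9 multiple-choice questions ⇔ at least 2 successes in the first 9. With X ~ Binomial(9, 0.31), P(Y ≤ 9) = 1 − P(X ≤ 1).
  k=0: C(9,0)·0.31^0·0.69^9 = 0.035452
  k=1: C(9,1)·0.31^1·0.69^8 = 0.143350
1 − 0.178802 = 0.821198

0.8212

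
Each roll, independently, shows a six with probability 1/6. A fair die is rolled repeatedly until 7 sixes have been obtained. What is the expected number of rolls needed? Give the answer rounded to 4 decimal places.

42.0000

Y = total rolls until the seventh success; negative binomial with r=7, p=0.166667.
E[Y] = r / p = 7 / 0.166667 = 42.000000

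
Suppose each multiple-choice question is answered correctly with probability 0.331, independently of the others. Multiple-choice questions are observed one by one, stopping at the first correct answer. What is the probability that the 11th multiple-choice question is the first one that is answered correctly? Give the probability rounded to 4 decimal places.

0.0059

Geometric (trials to first success), p = 0.331.
P(Y = 11) = (1−p)^10 · p = 0.017958 · 0.331 = 0.005944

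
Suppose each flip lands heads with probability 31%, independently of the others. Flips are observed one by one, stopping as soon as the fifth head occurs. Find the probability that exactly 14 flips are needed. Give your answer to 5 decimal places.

0.07257

Y = trial on which the fifth success occurs; negative binomial, r=5, p=0.31.
P(Y=14) = C(13,4) · p^5 · (1−p)^9
= 715 · 0.0028629 · 0.035452 = 0.0725699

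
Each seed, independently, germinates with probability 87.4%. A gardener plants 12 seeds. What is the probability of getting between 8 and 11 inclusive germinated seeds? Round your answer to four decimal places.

0.7897

X ~ Binomial(12, 0.874); P(8 ≤ X ≤ 11) = Σ C(12,k) p^k (1−p)^(12−k) over k:
  k=8: C(12,8)·0.874^8·0.126^4 = 0.042479
  k=9: C(12,9)·0.874^9·0.126^3 = 0.130960
  k=10: C(12,10)·0.874^10·0.126^2 = 0.272521
  k=11: C(12,11)·0.874^11·0.126^1 = 0.343698
Total = 0.789658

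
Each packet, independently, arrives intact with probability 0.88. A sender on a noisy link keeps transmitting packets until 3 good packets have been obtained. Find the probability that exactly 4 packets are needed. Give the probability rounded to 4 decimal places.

0.2453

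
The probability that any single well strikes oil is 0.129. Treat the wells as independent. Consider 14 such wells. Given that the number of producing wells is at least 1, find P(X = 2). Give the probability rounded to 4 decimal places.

X ~ Binomial(14, 0.129). Want P(X=2 | X≥1) = P(X=2) / P(X≥1).
P(X=2) = C(14,2)·0.129^2·0.871^12 = 0.288695
P(X≥1) = 1 − 0.144629 = 0.855371
Ratio = 0.288695 / 0.855371 = 0.337508

0.3375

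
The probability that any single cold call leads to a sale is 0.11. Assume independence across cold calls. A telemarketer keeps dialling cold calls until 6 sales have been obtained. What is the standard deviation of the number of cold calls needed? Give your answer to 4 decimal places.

21.0077

Y = total cold calls until the sixth success; negative binomial with r=6, p=0.11.
SD(Y) = √[r(1−p)/p²] = √(441.322314) = 21.007673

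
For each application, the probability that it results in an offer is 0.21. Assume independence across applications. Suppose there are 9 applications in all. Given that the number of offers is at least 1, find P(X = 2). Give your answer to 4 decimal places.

0.3464

X ~ Binomial(9, 0.21). Want P(X=2 | X≥1) = P(X=2) / P(X≥1).
P(X=2) = C(9,2)·0.21^2·0.79^7 = 0.304881
P(X≥1) = 1 − 0.119852 = 0.880148
Ratio = 0.304881 / 0.880148 = 0.346398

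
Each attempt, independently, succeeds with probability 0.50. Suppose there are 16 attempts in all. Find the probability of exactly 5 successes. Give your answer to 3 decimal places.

X ~ Binomial(n=16, p=0.50).
P(X=5) = C(16,5) · p^5 · (1−p)^11
= 4368 · 0.03125 · 0.00048828 = 0.06665

0.067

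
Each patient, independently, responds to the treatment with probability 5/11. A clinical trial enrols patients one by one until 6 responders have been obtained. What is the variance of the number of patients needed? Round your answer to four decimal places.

15.8400

Y = total patients until the sixth success; negative binomial with r=6, p=0.454545.
Var(Y) = r(1−p)/p² = 6·0.545455 / 0.454545² = 15.840000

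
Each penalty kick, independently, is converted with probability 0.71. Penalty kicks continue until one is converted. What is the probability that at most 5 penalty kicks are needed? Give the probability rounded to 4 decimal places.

0.9979

Y = number of penalty kicks to the first success; geometric, p = 0.71.
P(Y ≤ 5) = 1 − (1−p)^5 = 1 − 0.002051 = 0.997949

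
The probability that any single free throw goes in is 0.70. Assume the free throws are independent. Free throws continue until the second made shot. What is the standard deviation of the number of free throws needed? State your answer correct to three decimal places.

1.107

Y = total free throws until the second success; negative binomial with r=2, p=0.70.
SD(Y) = √[r(1−p)/p²] = √(1.22449) = 1.10657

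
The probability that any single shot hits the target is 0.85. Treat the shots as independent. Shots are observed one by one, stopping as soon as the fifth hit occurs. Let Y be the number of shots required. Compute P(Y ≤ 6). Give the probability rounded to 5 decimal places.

Finishing within 6 shots ⇔ at least 5 successes in the first 6. With X ~ Binomial(6, 0.85), P(Y ≤ 6) = 1 − P(X ≤ 4).
  k=0: C(6,0)·0.85^0·0.15^6 = 0.0000114
  k=1: C(6,1)·0.85^1·0.15^5 = 0.0003873
  k=2: C(6,2)·0.85^2·0.15^4 = 0.0054865
  k=3: C(6,3)·0.85^3·0.15^3 = 0.0414534
  k=4: C(6,4)·0.85^4·0.15^2 = 0.1761771
1 − 0.2235157 = 0.7764843

0.77648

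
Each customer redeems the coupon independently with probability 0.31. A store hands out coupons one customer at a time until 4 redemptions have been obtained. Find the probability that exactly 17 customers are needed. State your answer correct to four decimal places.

0.0416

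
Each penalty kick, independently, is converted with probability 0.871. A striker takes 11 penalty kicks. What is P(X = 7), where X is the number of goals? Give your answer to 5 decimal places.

X ~ Binomial(n=11, p=0.871).
P(X=7) = C(11,7) · p^7 · (1−p)^4
= 330 · 0.3803 · 0.00027692 = 0.0347536

0.03475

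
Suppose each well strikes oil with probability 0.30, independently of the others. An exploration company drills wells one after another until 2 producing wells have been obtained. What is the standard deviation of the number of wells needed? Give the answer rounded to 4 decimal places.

3.9441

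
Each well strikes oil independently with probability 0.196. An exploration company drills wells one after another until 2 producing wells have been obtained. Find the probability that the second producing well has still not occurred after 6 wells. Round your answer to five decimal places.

Needing more than 6 wells ⇔ fewer than 2 successes in the first 6. With X ~ Binomial(6, 0.196), P(Y > 6) = P(X ≤ 1).
  k=0: C(6,0)·0.196^0·0.804^6 = 0.2701073
  k=1: C(6,1)·0.196^1·0.804^5 = 0.3950823
P(X ≤ 1) = 0.6651896

0.66519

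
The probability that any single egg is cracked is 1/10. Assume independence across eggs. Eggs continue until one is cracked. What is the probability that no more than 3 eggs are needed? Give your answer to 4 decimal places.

0.2710

Y = number of eggs to the first success; geometric, p = 0.10.
P(Y ≤ 3) = 1 − (1−p)^3 = 1 − 0.729000 = 0.271000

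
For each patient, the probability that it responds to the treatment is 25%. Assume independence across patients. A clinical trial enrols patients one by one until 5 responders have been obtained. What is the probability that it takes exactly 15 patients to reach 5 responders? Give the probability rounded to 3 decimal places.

0.055

Y = trial on which the fifth success occurs; negative binomial, r=5, p=0.25.
P(Y=15) = C(14,4) · p^5 · (1−p)^10
= 1001 · 0.00097656 · 0.056314 = 0.05505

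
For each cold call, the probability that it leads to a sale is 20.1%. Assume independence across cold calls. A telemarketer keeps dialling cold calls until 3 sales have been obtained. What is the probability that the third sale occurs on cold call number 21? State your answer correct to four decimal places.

0.0272

Y = trial on which the third success occurs; negative binomial, r=3, p=0.201.
P(Y=21) = C(20,2) · p^3 · (1−p)^18
= 190 · 0.0081206 · 0.017613 = 0.027176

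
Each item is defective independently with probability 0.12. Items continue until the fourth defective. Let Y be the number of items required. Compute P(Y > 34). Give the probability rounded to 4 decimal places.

0.4047

Needing more than 34 items ⇔ fewer than 4 successes in the first 34. With X ~ Binomial(34, 0.12), P(Y > 34) = P(X ≤ 3).
  k=0: C(34,0)·0.12^0·0.88^34 = 0.012954
  k=1: C(34,1)·0.12^1·0.88^33 = 0.060060
  k=2: C(34,2)·0.12^2·0.88^32 = 0.135136
  k=3: C(34,3)·0.12^3·0.88^31 = 0.196561
P(X ≤ 3) = 0.404712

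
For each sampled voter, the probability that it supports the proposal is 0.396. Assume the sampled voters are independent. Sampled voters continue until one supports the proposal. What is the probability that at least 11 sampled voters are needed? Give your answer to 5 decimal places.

0.00646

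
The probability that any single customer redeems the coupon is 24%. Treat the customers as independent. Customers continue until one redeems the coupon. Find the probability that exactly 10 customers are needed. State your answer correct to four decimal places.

0.0203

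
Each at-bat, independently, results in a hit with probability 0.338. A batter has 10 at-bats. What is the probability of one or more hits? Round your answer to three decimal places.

P(at least one) = 1 − P(none) = 1 − (1 − 0.338)^10
= 1 − 0.01617 = 0.98383

0.984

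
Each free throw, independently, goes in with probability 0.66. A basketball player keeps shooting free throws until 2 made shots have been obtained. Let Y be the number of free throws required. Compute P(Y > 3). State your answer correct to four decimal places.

Needing more than 3 free throws ⇔ fewer than 2 successes in the first 3. With X ~ Binomial(3, 0.66), P(Y > 3) = P(X ≤ 1).
  k=0: C(3,0)·0.66^0·0.34^3 = 0.039304
  k=1: C(3,1)·0.66^1·0.34^2 = 0.228888
P(X ≤ 1) = 0.268192

0.2682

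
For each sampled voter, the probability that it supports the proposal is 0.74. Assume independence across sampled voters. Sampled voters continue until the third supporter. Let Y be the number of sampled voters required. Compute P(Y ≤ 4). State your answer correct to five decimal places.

0.72130

Finishing within 4 sampled voters ⇔ at least 3 successes in the first 4. With X ~ Binomial(4, 0.74), P(Y ≤ 4) = 1 − P(X ≤ 2).
  k=0: C(4,0)·0.74^0·0.26^4 = 0.0045698
  k=1: C(4,1)·0.74^1·0.26^3 = 0.0520250
  k=2: C(4,2)·0.74^2·0.26^2 = 0.2221066
1 − 0.2787013 = 0.7212987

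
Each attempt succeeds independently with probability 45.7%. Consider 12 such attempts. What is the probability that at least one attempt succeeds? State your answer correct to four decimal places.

0.9993

P(at least one) = 1 − P(none) = 1 − (1 − 0.457)^12
= 1 − 0.000657 = 0.999343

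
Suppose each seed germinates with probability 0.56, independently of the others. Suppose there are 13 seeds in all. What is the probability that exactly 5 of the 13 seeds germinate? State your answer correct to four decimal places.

0.0996

X ~ Binomial(n=13, p=0.56).
P(X=5) = C(13,5) · p^5 · (1−p)^8
= 1287 · 0.055073 · 0.0014048 = 0.099573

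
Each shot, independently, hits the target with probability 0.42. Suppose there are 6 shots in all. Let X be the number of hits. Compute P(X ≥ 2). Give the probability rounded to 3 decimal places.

X ~ Binomial(6, 0.42); P(X ≥ 2) = Σ C(6,k) p^k (1−p)^(6−k) over k:
  k=2: C(6,2)·0.42^2·0.58^4 = 0.29943
  k=3: C(6,3)·0.42^3·0.58^3 = 0.28911
  k=4: C(6,4)·0.42^4·0.58^2 = 0.15702
  k=5: C(6,5)·0.42^5·0.58^1 = 0.04548
  k=6: C(6,6)·0.42^6·0.58^0 = 0.00549
Total = 0.79653

0.797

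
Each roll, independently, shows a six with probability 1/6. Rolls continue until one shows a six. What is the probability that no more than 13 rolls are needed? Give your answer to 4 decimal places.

Y = number of rolls to the first success; geometric, p = 0.166667.
P(Y ≤ 13) = 1 − (1−p)^13 = 1 − 0.093464 = 0.906536

0.9065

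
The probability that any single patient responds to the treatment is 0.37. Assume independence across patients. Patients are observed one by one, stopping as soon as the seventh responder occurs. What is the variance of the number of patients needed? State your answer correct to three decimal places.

32.213

Y = total patients until the seventh success; negative binomial with r=7, p=0.37.
Var(Y) = r(1−p)/p² = 7·0.63 / 0.37² = 32.21329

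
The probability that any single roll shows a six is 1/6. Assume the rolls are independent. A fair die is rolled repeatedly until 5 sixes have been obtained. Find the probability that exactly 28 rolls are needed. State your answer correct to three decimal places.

0.034

Y = trial on which the fifth success occurs; negative binomial, r=5, p=0.166667.
P(Y=28) = C(27,4) · p^5 · (1−p)^23
= 17550 · 0.0001286 · 0.015095 = 0.03407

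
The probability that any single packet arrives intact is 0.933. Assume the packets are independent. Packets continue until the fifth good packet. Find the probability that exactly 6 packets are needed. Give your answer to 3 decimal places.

0.237

Y = trial on which the fifth success occurs; negative binomial, r=5, p=0.933.
P(Y=6) = C(5,4) · p^5 · (1−p)^1
= 5 · 0.70698 · 0.067 = 0.23684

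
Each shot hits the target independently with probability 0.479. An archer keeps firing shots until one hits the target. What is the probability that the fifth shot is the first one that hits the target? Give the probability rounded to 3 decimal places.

Geometric (trials to first success), p = 0.479.
P(Y = 5) = (1−p)^4 · p = 0.07368 · 0.479 = 0.03529

0.035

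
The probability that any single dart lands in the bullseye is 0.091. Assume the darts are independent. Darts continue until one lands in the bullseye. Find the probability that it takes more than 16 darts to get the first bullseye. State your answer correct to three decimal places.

Y = number of darts to the first success; geometric, p = 0.091.
P(Y > 16) = P(first 16 all fail) = (1−p)^16 = 0.21728

0.217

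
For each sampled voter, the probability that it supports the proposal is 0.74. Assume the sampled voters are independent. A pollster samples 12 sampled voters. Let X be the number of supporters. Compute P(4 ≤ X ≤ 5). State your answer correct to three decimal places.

0.017

X ~ Binomial(12, 0.74); P(4 ≤ X ≤ 5) = Σ C(12,k) p^k (1−p)^(12−k) over k:
  k=4: C(12,4)·0.74^4·0.26^8 = 0.00310
  k=5: C(12,5)·0.74^5·0.26^7 = 0.01412
Total = 0.01722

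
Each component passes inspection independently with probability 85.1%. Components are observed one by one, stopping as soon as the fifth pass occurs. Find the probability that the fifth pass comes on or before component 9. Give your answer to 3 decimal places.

0.995

Finishing within 9 components ⇔ at least 5 successes in the first 9. With X ~ Binomial(9, 0.851), P(Y ≤ 9) = 1 − P(X ≤ 4).
  k=0: C(9,0)·0.851^0·0.149^9 = 0.00000
  k=1: C(9,1)·0.851^1·0.149^8 = 0.00000
  k=2: C(9,2)·0.851^2·0.149^7 = 0.00004
  k=3: C(9,3)·0.851^3·0.149^6 = 0.00057
  k=4: C(9,4)·0.851^4·0.149^5 = 0.00485
1 − 0.00546 = 0.99454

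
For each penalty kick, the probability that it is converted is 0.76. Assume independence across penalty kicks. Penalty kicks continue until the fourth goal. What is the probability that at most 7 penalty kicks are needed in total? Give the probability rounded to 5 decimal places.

Finishing within 7 penalty kicks ⇔ at least 4 successes in the first 7. With X ~ Binomial(7, 0.76), P(Y ≤ 7) = 1 − P(X ≤ 3).
  k=0: C(7,0)·0.76^0·0.24^7 = 0.0000459
  k=1: C(7,1)·0.76^1·0.24^6 = 0.0010167
  k=2: C(7,2)·0.76^2·0.24^5 = 0.0096583
  k=3: C(7,3)·0.76^3·0.24^4 = 0.0509746
1 − 0.0616955 = 0.9383045

0.93830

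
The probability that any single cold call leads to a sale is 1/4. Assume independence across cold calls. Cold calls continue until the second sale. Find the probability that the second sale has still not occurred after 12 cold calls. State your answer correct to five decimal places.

Needing more than 12 cold calls ⇔ fewer than 2 successes in the first 12. With X ~ Binomial(12, 0.25), P(Y > 12) = P(X ≤ 1).
  k=0: C(12,0)·0.25^0·0.75^12 = 0.0316764
  k=1: C(12,1)·0.25^1·0.75^11 = 0.1267054
P(X ≤ 1) = 0.1583818

0.15838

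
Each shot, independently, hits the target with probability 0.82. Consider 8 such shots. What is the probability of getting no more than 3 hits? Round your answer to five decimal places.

X ~ Binomial(8, 0.82); P(X ≤ 3) = Σ C(8,k) p^k (1−p)^(8−k) over k:
  k=0: C(8,0)·0.82^0·0.18^8 = 0.0000011
  k=1: C(8,1)·0.82^1·0.18^7 = 0.0000402
  k=2: C(8,2)·0.82^2·0.18^6 = 0.0006404
  k=3: C(8,3)·0.82^3·0.18^5 = 0.0058343
Total = 0.0065160

0.00652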